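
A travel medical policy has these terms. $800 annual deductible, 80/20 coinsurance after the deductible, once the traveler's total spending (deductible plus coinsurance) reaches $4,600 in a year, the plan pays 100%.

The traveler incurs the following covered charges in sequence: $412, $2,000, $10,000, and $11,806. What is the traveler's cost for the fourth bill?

$1,477.60

Bill 1, $412: all of it applies to the deductible. Traveler pays $412; OOP now $412.
Bill 2, $2,000: $388 finishes the deductible; $1,612 goes to coinsurance; coinsurance $1,612 × 20% = $322.40. Traveler owes $710.40 (running OOP $1,122.40).
Bill 3, $10,000: 20% coinsurance on $10,000 = $2,000. Traveler owes $2,000 (running OOP $3,122.40).
Bill 4, $11,806: deductible already satisfied, so traveler's share is 20% × $11,806 = $2,361.20. Adding that to $3,122.40 gives $5,483.60, past the $4,600 cap; traveler pays only $4,600 − $3,122.40 = $1,477.60.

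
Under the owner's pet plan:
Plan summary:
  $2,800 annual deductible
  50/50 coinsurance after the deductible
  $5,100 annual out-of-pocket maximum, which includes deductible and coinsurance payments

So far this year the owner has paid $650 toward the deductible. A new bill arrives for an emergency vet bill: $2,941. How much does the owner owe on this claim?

$2,545.50

Deductible still to meet: $2,800 − $650 = $2,150.
The remaining $791 (= $2,941 − $2,150) moves to coinsurance.
Coinsurance: $791 × 50% = $395.50.
That puts the owner's cost at $2,150 + $395.50 = $2,545.50 before any cap.
Year-to-date out-of-pocket becomes $650 + $2,545.50 = $3,195.50, still under the $5,100 maximum, so no cap applies.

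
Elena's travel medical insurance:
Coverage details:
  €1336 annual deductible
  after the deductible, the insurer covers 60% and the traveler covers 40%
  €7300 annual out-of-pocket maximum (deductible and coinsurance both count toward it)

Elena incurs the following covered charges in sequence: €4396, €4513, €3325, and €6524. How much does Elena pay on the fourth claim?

€1604.80

Bill 1, €4396: €1336 finishes the deductible; €3060 goes to coinsurance; 40% of €3060 = €1224. Traveler owes €2560 (running OOP €2560).
Bill 2, €4513: deductible met; 40% of €4513 = €1805.20. Traveler pays €1805.20; OOP now €4365.20.
Bill 3, €3325: deductible already satisfied, so traveler's share is 40% × €3325 = €1330. Cost to traveler: €1330. OOP to date €5695.20.
Bill 4, €6524: 40% coinsurance on €6524 = €2609.60. Adding that to €5695.20 gives €8304.80, past the €7300 cap; traveler pays only €7300 − €5695.20 = €1604.80.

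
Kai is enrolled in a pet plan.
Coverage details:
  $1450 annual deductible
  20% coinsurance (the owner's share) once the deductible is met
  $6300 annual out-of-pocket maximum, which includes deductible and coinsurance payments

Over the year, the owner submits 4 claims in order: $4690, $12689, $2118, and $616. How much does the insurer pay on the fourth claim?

$492.80

Bill 1, $4690: $1450 to deductible, leaving $3240; 20% of $3240 = $648. Owner owes $2098 (running OOP $2098). Plan pays $4690 − $2098 = $2592.
Bill 2, $12689: 20% coinsurance on $12689 = $2537.80. Cost to owner: $2537.80. OOP to date $4635.80. Plan pays $12689 − $2537.80 = $10151.20.
Bill 3, $2118: deductible already satisfied, so owner's share is 20% × $2118 = $423.60. Owner owes $423.60 (running OOP $5059.40). Insurer: $2118 − $423.60 = $1694.40.
Bill 4, $616: deductible already satisfied, so owner's share is 20% × $616 = $123.20. Cost to owner: $123.20. OOP to date $5182.60. Plan pays $616 − $123.20 = $492.80.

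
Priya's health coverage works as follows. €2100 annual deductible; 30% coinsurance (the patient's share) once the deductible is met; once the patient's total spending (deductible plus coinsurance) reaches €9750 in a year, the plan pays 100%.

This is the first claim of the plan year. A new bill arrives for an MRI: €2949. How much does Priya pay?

€2354.70

The full €2100 deductible is still open; €2100 of this bill applies to it.
The remaining €849 (= €2949 − €2100) moves to coinsurance.
30% of €849 = €254.70 falls to the patient.
So the patient owes €2100 + €254.70 = €2354.70 before any cap.
Year-to-date out-of-pocket becomes €0 + €2354.70 = €2354.70, still under the €9750 maximum, so no cap applies.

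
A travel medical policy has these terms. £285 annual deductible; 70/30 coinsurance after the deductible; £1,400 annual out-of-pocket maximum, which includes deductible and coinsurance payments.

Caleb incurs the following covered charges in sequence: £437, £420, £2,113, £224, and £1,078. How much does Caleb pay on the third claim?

£633.90

Claim 1 (£437): £285 to deductible, leaving £152; coinsurance £152 × 30% = £45.60. Traveler pays £330.60; OOP now £330.60.
Claim 2 (£420): 30% coinsurance on £420 = £126. Traveler pays £126; OOP now £456.60.
Claim 3 (£2,113): deductible met; 30% of £2,113 = £633.90. Traveler owes £633.90 (running OOP £1,090.50).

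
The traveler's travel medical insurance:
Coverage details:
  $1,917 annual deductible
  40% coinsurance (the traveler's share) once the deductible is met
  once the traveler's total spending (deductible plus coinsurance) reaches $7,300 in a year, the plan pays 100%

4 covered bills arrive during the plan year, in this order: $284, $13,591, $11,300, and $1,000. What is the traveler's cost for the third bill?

$599.80

#1 ($284): entire amount goes to the deductible. Traveler pays $284; OOP now $284.
#2 ($13,591): deductible takes $1,633, $11,958 remains; traveler's 40% is $4,783.20. Traveler owes $6,416.20 (running OOP $6,700.20).
#3 ($11,300): 40% coinsurance on $11,300 = $4,520. Adding that to $6,700.20 gives $11,220.20, past the $7,300 cap; traveler pays only $7,300 − $6,700.20 = $599.80.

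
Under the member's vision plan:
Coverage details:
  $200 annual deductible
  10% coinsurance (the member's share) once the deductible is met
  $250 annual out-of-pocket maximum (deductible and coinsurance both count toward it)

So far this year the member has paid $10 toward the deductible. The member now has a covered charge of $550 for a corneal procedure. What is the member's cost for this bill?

$226

$10 of the $200 deductible is already met, leaving $190.
That leaves $550 − $190 = $360 for coinsurance.
Coinsurance: $360 × 10% = $36.
That puts the member's cost at $190 + $36 = $226 before any cap.
Cumulative spending $10 + $226 = $236 stays under the $250 maximum.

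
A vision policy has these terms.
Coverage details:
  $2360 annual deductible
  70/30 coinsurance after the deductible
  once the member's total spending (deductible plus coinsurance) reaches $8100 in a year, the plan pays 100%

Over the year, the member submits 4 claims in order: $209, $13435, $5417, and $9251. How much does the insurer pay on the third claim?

Claim 1 ($209): entire amount goes to the deductible. Cost to member: $209. OOP to date $209. Plan pays $209 − $209 = $0.
Claim 2 ($13435): $2151 finishes the deductible; $11284 goes to coinsurance; coinsurance $11284 × 30% = $3385.20. Member owes $5536.20 (running OOP $5745.20). Insurer: $13435 − $5536.20 = $7898.80.
Claim 3 ($5417): 30% coinsurance on $5417 = $1625.10. Member owes $1625.10 (running OOP $7370.30). Plan pays $5417 − $1625.10 = $3791.90.

$3791.90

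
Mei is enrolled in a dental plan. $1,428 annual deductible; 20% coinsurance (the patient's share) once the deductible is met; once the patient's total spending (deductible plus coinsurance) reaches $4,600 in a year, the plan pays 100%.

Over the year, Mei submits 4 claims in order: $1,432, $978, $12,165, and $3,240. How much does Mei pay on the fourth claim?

Bill 1, $1,432: $1,428 finishes the deductible; $4 goes to coinsurance; coinsurance $4 × 20% = $0.80. Patient owes $1,428.80 (running OOP $1,428.80).
Bill 2, $978: 20% coinsurance on $978 = $195.60. Patient pays $195.60; OOP now $1,624.40.
Bill 3, $12,165: deductible met; 20% of $12,165 = $2,433. Patient pays $2,433; OOP now $4,057.40.
Bill 4, $3,240: deductible met; 20% of $3,240 = $648. Adding that to $4,057.40 gives $4,705.40, past the $4,600 cap; patient pays only $4,600 − $4,057.40 = $542.60.

$542.60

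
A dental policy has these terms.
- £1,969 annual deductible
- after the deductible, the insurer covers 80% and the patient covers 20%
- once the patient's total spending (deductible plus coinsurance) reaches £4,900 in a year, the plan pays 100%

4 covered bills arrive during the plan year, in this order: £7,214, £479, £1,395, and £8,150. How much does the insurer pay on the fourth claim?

£6,642.80

Bill 1, £7,214: deductible takes £1,969, £5,245 remains; 20% of £5,245 = £1,049. Patient pays £3,018; OOP now £3,018. Plan pays £7,214 − £3,018 = £4,196.
Bill 2, £479: deductible already satisfied, so patient's share is 20% × £479 = £95.80. Patient owes £95.80 (running OOP £3,113.80). Insurer: £479 − £95.80 = £383.20.
Bill 3, £1,395: 20% coinsurance on £1,395 = £279. Patient pays £279; OOP now £3,392.80. Plan pays £1,395 − £279 = £1,116.
Bill 4, £8,150: deductible met; 20% of £8,150 = £1,630. Adding that to £3,392.80 gives £5,022.80, past the £4,900 cap; patient pays only £4,900 − £3,392.80 = £1,507.20. Plan pays £8,150 − £1,507.20 = £6,642.80.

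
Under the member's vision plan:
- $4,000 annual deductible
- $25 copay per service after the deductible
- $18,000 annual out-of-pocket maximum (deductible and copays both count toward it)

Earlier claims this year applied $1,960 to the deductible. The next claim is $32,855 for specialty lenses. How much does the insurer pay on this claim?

$30,790

Remaining deductible: $4,000 − $1,960 = $2,040.
After the $2,040 deductible portion, $32,855 − $2,040 = $30,815 is subject to the copay.
Copay on this service: $25.
That puts the member's cost at $2,040 + $25 = $2,065 before any cap.
Total out-of-pocket so far would be $1,960 + $2,065 = $4,025, below the $18,000 cap — no reduction.
The insurer covers the remainder: $32,855 − $2,065 = $30,790.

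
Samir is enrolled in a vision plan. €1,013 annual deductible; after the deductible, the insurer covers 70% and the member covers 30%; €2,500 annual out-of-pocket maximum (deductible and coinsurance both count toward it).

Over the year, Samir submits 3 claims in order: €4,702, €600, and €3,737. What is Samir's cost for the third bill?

€200.30

Bill 1, €4,702: €1,013 to deductible, leaving €3,689; coinsurance €3,689 × 30% = €1,106.70. Member pays €2,119.70; OOP now €2,119.70.
Bill 2, €600: 30% coinsurance on €600 = €180. Member owes €180 (running OOP €2,299.70).
Bill 3, €3,737: deductible met; 30% of €3,737 = €1,121.10. Adding that to €2,299.70 gives €3,420.80, past the €2,500 cap; member pays only €2,500 − €2,299.70 = €200.30.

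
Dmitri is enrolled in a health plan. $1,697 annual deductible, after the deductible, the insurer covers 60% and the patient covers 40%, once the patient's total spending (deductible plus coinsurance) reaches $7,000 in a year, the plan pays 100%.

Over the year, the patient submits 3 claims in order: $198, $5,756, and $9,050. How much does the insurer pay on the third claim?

$5,449.80

Claim 1 — $198: entire amount goes to the deductible. Patient pays $198; OOP now $198. Plan pays $198 − $198 = $0.
Claim 2 — $5,756: deductible takes $1,499, $4,257 remains; 40% of $4,257 = $1,702.80. Patient owes $3,201.80 (running OOP $3,399.80). Plan pays $5,756 − $3,201.80 = $2,554.20.
Claim 3 — $9,050: deductible met; 40% of $9,050 = $3,620. Adding that to $3,399.80 gives $7,019.80, past the $7,000 cap; patient pays only $7,000 − $3,399.80 = $3,600.20. Insurer: $9,050 − $3,600.20 = $5,449.80.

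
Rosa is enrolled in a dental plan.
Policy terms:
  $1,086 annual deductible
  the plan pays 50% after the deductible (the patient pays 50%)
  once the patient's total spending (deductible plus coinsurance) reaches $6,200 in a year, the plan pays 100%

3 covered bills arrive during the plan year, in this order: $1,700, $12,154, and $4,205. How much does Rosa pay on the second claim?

$4,807

Claim 1 ($1,700): deductible takes $1,086, $614 remains; 50% of $614 = $307. Patient pays $1,393; OOP now $1,393.
Claim 2 ($12,154): deductible already satisfied, so patient's share is 50% × $12,154 = $6,077. That would push OOP to $7,470, over the $6,200 cap, so patient pays $6,200 − $1,393 = $4,807.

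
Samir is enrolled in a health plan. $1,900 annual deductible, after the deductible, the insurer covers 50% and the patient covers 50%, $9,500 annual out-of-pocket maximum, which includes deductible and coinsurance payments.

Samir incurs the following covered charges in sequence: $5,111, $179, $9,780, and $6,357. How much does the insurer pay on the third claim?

$4,890

Claim 1 ($5,111): $1,900 to deductible, leaving $3,211; coinsurance $3,211 × 50% = $1,605.50. Cost to patient: $3,505.50. OOP to date $3,505.50. Insurer: $5,111 − $3,505.50 = $1,605.50.
Claim 2 ($179): 50% coinsurance on $179 = $89.50. Patient pays $89.50; OOP now $3,595. Plan pays $179 − $89.50 = $89.50.
Claim 3 ($9,780): deductible met; 50% of $9,780 = $4,890. Patient owes $4,890 (running OOP $8,485). Insurer: $9,780 − $4,890 = $4,890.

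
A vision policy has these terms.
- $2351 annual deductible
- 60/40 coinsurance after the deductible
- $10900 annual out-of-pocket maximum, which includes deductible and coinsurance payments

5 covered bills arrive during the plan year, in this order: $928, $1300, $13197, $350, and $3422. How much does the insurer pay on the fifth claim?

Claim 1 ($928): entire amount goes to the deductible. Cost to member: $928. OOP to date $928. Plan pays $928 − $928 = $0.
Claim 2 ($1300): all of it applies to the deductible. Member owes $1300 (running OOP $2228). Plan pays $1300 − $1300 = $0.
Claim 3 ($13197): $123 to deductible, leaving $13074; coinsurance $13074 × 40% = $5229.60. Member owes $5352.60 (running OOP $7580.60). Plan pays $13197 − $5352.60 = $7844.40.
Claim 4 ($350): deductible met; 40% of $350 = $140. Member pays $140; OOP now $7720.60. Plan pays $350 − $140 = $210.
Claim 5 ($3422): 40% coinsurance on $3422 = $1368.80. Member owes $1368.80 (running OOP $9089.40). Insurer: $3422 − $1368.80 = $2053.20.

$2053.20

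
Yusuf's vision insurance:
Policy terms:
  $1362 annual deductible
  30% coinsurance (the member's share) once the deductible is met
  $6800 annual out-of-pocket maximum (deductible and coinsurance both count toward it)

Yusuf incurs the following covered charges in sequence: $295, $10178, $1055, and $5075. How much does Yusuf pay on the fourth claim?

#1 ($295): all of it applies to the deductible. Member pays $295; OOP now $295.
#2 ($10178): $1067 finishes the deductible; $9111 goes to coinsurance; 30% of $9111 = $2733.30. Member pays $3800.30; OOP now $4095.30.
#3 ($1055): deductible met; 30% of $1055 = $316.50. Member owes $316.50 (running OOP $4411.80).
#4 ($5075): 30% coinsurance on $5075 = $1522.50. Member owes $1522.50 (running OOP $5934.30).

$1522.50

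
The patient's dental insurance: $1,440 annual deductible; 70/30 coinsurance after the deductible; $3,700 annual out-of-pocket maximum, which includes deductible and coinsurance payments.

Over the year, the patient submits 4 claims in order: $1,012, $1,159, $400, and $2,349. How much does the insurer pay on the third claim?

#1 ($1,012): all of it applies to the deductible. Patient pays $1,012; OOP now $1,012. Plan pays $1,012 − $1,012 = $0.
#2 ($1,159): $428 to deductible, leaving $731; 30% of $731 = $219.30. Cost to patient: $647.30. OOP to date $1,659.30. Plan pays $1,159 − $647.30 = $511.70.
#3 ($400): deductible met; 30% of $400 = $120. Patient pays $120; OOP now $1,779.30. Plan pays $400 − $120 = $280.

$280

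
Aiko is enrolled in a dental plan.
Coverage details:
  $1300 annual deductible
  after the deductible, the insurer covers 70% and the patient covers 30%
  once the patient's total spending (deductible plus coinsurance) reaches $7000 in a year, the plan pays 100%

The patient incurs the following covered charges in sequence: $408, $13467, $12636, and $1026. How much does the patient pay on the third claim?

$1927.50

Bill 1, $408: fully absorbed by the deductible. Cost to patient: $408. OOP to date $408.
Bill 2, $13467: $892 finishes the deductible; $12575 goes to coinsurance; coinsurance $12575 × 30% = $3772.50. Cost to patient: $4664.50. OOP to date $5072.50.
Bill 3, $12636: deductible already satisfied, so patient's share is 30% × $12636 = $3790.80. OOP would hit $8863.30 > $7000, so the cap limits the patient to $7000 − $5072.50 = $1927.50.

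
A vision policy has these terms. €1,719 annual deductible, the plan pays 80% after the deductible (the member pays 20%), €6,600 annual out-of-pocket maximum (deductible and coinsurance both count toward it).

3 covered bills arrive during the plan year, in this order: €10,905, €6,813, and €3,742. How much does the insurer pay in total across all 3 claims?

€15,792.80

Claim 1 — €10,905: €1,719 finishes the deductible; €9,186 goes to coinsurance; 20% of €9,186 = €1,837.20. Cost to member: €3,556.20. OOP to date €3,556.20. Plan pays €10,905 − €3,556.20 = €7,348.80.
Claim 2 — €6,813: deductible already satisfied, so member's share is 20% × €6,813 = €1,362.60. Cost to member: €1,362.60. OOP to date €4,918.80. Insurer: €6,813 − €1,362.60 = €5,450.40.
Claim 3 — €3,742: deductible met; 20% of €3,742 = €748.40. Cost to member: €748.40. OOP to date €5,667.20. Insurer: €3,742 − €748.40 = €2,993.60.
Insurer total = bills − member's total = €21,460 − €5,667.20 = €15,792.80.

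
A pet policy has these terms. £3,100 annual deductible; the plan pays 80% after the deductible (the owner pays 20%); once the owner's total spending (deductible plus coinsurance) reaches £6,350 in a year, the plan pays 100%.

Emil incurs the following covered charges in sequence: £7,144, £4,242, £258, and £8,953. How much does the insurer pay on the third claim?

£206.40

Claim 1 — £7,144: £3,100 finishes the deductible; £4,044 goes to coinsurance; coinsurance £4,044 × 20% = £808.80. Owner pays £3,908.80; OOP now £3,908.80. Insurer: £7,144 − £3,908.80 = £3,235.20.
Claim 2 — £4,242: 20% coinsurance on £4,242 = £848.40. Cost to owner: £848.40. OOP to date £4,757.20. Plan pays £4,242 − £848.40 = £3,393.60.
Claim 3 — £258: deductible already satisfied, so owner's share is 20% × £258 = £51.60. Cost to owner: £51.60. OOP to date £4,808.80. Insurer: £258 − £51.60 = £206.40.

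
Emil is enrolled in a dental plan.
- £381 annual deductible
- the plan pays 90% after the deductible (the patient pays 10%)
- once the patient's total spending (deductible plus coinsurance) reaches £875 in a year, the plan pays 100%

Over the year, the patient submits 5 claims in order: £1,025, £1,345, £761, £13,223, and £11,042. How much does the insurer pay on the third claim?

£684.90

#1 (£1,025): £381 finishes the deductible; £644 goes to coinsurance; 10% of £644 = £64.40. Patient pays £445.40; OOP now £445.40. Insurer: £1,025 − £445.40 = £579.60.
#2 (£1,345): deductible already satisfied, so patient's share is 10% × £1,345 = £134.50. Patient owes £134.50 (running OOP £579.90). Plan pays £1,345 − £134.50 = £1,210.50.
#3 (£761): deductible already satisfied, so patient's share is 10% × £761 = £76.10. Cost to patient: £76.10. OOP to date £656. Insurer: £761 − £76.10 = £684.90.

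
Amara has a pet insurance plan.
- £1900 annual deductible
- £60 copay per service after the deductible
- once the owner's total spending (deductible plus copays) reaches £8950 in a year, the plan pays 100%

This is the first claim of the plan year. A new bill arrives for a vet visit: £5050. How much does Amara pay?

The full £1900 deductible is still open; £1900 of this bill applies to it.
The remaining £3150 (= £5050 − £1900) moves to the copay.
Copay on this service: £60.
That puts the owner's cost at £1900 + £60 = £1960 before any cap.
Year-to-date out-of-pocket becomes £0 + £1960 = £1960, still under the £8950 maximum, so no cap applies.

£1960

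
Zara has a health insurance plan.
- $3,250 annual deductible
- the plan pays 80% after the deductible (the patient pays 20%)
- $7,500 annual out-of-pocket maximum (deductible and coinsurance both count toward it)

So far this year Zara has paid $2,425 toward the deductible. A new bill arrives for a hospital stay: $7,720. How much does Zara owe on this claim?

$2,204

Deductible still to meet: $3,250 − $2,425 = $825.
After the $825 deductible portion, $7,720 − $825 = $6,895 is subject to coinsurance.
Patient's 20% share of $6,895 is $1,379.
So the patient owes $825 + $1,379 = $2,204 before any cap.
Total out-of-pocket so far would be $2,425 + $2,204 = $4,629, below the $7,500 cap — no reduction.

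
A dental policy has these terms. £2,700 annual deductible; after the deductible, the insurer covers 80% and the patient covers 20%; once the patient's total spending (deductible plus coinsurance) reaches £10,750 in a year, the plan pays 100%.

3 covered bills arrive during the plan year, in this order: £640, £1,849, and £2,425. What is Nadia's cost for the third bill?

£653.80

Claim 1 — £640: fully absorbed by the deductible. Patient pays £640; OOP now £640.
Claim 2 — £1,849: fully absorbed by the deductible. Cost to patient: £1,849. OOP to date £2,489.
Claim 3 — £2,425: £211 to deductible, leaving £2,214; patient's 20% is £442.80. Cost to patient: £653.80. OOP to date £3,142.80.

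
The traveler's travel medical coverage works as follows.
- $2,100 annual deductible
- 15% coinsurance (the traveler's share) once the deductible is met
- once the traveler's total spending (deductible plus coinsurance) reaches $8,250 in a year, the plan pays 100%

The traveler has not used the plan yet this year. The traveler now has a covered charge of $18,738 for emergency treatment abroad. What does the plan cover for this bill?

$14,142.30

Nothing has been paid toward the $2,100 deductible, so the first $2,100 of this charge is applied there.
That leaves $18,738 − $2,100 = $16,638 for coinsurance.
Traveler's 15% share of $16,638 is $2,495.70.
Traveler responsibility before any cap: $2,100 + $2,495.70 = $4,595.70.
Year-to-date out-of-pocket becomes $0 + $4,595.70 = $4,595.70, still under the $8,250 maximum, so no cap applies.
Insurer pays the balance: $18,738 − $4,595.70 = $14,142.30.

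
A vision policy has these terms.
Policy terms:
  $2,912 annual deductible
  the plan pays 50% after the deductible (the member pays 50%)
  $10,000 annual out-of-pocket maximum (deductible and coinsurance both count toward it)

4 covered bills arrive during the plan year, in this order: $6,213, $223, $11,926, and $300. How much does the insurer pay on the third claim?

$6,600

Claim 1 — $6,213: $2,912 to deductible, leaving $3,301; coinsurance $3,301 × 50% = $1,650.50. Cost to member: $4,562.50. OOP to date $4,562.50. Insurer: $6,213 − $4,562.50 = $1,650.50.
Claim 2 — $223: deductible already satisfied, so member's share is 50% × $223 = $111.50. Member owes $111.50 (running OOP $4,674). Plan pays $223 − $111.50 = $111.50.
Claim 3 — $11,926: 50% coinsurance on $11,926 = $5,963. That would push OOP to $10,637, over the $10,000 cap, so member pays $10,000 − $4,674 = $5,326. Plan pays $11,926 − $5,326 = $6,600.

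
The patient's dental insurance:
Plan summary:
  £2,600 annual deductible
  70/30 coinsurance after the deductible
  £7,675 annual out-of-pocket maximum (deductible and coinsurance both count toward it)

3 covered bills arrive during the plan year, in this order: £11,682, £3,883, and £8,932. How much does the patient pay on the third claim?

Claim 1 — £11,682: deductible takes £2,600, £9,082 remains; 30% of £9,082 = £2,724.60. Cost to patient: £5,324.60. OOP to date £5,324.60.
Claim 2 — £3,883: deductible met; 30% of £3,883 = £1,164.90. Cost to patient: £1,164.90. OOP to date £6,489.50.
Claim 3 — £8,932: deductible met; 30% of £8,932 = £2,679.60. That would push OOP to £9,169.10, over the £7,675 cap, so patient pays £7,675 − £6,489.50 = £1,185.50.

£1,185.50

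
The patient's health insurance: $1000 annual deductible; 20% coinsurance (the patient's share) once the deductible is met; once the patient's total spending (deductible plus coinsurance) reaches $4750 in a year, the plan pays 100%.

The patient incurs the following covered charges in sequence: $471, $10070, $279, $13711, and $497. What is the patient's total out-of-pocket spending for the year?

$4750

Claim 1 ($471): entire amount goes to the deductible. Patient pays $471; OOP now $471.
Claim 2 ($10070): deductible takes $529, $9541 remains; 20% of $9541 = $1908.20. Patient pays $2437.20; OOP now $2908.20.
Claim 3 ($279): deductible met; 20% of $279 = $55.80. Patient owes $55.80 (running OOP $2964).
Claim 4 ($13711): deductible met; 20% of $13711 = $2742.20. OOP would hit $5706.20 > $4750, so the cap limits the patient to $4750 − $2964 = $1786.
Claim 5 ($497): 20% coinsurance on $497 = $99.40. That would push OOP to $4849.40, over the $4750 cap, so patient pays $4750 − $4750 = $0.
Total paid by the patient: $471 + $2437.20 + $55.80 + $1786 + $0 = $4750.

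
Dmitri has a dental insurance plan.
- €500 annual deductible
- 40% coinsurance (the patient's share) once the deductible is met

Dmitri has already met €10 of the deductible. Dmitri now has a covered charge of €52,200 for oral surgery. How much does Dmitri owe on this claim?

€21,174

€10 of the €500 deductible is already met, leaving €490.
After the €490 deductible portion, €52,200 − €490 = €51,710 is subject to coinsurance.
40% of €51,710 = €20,684 falls to the patient.
So the patient owes €490 + €20,684 = €21,174.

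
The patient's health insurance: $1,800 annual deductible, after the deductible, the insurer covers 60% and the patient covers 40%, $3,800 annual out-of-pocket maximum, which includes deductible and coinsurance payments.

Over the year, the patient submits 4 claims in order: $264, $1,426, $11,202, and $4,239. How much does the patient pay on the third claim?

#1 ($264): all of it applies to the deductible. Cost to patient: $264. OOP to date $264.
#2 ($1,426): fully absorbed by the deductible. Patient pays $1,426; OOP now $1,690.
#3 ($11,202): deductible takes $110, $11,092 remains; coinsurance $11,092 × 40% = $4,436.80. Deductible plus coinsurance: $110 + $4,436.80 = $4,546.80. Adding that to $1,690 gives $6,236.80, past the $3,800 cap; patient pays only $3,800 − $1,690 = $2,110.

$2,110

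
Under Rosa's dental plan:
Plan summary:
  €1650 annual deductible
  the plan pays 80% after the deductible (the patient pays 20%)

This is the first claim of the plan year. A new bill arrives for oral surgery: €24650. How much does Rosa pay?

The full €1650 deductible is still open; €1650 of this bill applies to it.
The remaining €23000 (= €24650 − €1650) moves to coinsurance.
Patient's 20% share of €23000 is €4600.
So the patient owes €1650 + €4600 = €6250.

€6250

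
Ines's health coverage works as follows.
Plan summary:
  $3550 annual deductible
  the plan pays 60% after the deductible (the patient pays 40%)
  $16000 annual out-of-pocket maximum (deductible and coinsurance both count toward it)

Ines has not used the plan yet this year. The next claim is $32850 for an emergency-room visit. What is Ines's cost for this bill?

$15270

Nothing has been paid toward the $3550 deductible, so the first $3550 of this charge is applied there.
After the $3550 deductible portion, $32850 − $3550 = $29300 is subject to coinsurance.
40% of $29300 = $11720 falls to the patient.
Patient responsibility before any cap: $3550 + $11720 = $15270.
Year-to-date out-of-pocket becomes $0 + $15270 = $15270, still under the $16000 maximum, so no cap applies.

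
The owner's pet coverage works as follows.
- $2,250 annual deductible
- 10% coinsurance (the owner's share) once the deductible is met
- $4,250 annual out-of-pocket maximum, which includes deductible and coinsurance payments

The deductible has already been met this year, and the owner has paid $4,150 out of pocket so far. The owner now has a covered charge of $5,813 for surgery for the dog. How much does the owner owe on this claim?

$100

With the deductible met, the entire $5,813 is subject to coinsurance.
Owner's 10% share of $5,813 is $581.30.
Adding $581.30 to the $4,150 already spent would give $4,731.30, which exceeds the $4,250 cap; the owner pays just $4,250 − $4,150 = $100.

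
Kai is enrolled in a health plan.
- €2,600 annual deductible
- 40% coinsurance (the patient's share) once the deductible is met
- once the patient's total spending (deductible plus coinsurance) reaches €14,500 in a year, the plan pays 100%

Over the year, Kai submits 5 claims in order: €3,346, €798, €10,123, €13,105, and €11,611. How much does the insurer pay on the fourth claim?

€7,863

#1 (€3,346): deductible takes €2,600, €746 remains; patient's 40% is €298.40. Patient owes €2,898.40 (running OOP €2,898.40). Plan pays €3,346 − €2,898.40 = €447.60.
#2 (€798): deductible met; 40% of €798 = €319.20. Patient owes €319.20 (running OOP €3,217.60). Plan pays €798 − €319.20 = €478.80.
#3 (€10,123): deductible met; 40% of €10,123 = €4,049.20. Patient pays €4,049.20; OOP now €7,266.80. Plan pays €10,123 − €4,049.20 = €6,073.80.
#4 (€13,105): deductible already satisfied, so patient's share is 40% × €13,105 = €5,242. Cost to patient: €5,242. OOP to date €12,508.80. Plan pays €13,105 − €5,242 = €7,863.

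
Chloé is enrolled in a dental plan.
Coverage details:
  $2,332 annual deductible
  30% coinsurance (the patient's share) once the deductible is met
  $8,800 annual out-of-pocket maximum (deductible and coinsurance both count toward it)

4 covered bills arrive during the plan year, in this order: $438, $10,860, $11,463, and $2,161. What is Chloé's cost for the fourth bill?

$339.30

#1 ($438): fully absorbed by the deductible. Patient owes $438 (running OOP $438).
#2 ($10,860): $1,894 finishes the deductible; $8,966 goes to coinsurance; 30% of $8,966 = $2,689.80. Cost to patient: $4,583.80. OOP to date $5,021.80.
#3 ($11,463): deductible met; 30% of $11,463 = $3,438.90. Patient pays $3,438.90; OOP now $8,460.70.
#4 ($2,161): deductible already satisfied, so patient's share is 30% × $2,161 = $648.30. That would push OOP to $9,109, over the $8,800 cap, so patient pays $8,800 − $8,460.70 = $339.30.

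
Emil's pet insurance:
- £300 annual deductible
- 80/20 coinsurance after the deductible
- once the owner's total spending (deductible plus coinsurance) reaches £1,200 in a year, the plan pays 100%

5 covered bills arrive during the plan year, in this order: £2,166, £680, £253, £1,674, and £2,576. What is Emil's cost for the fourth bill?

Bill 1, £2,166: deductible takes £300, £1,866 remains; 20% of £1,866 = £373.20. Owner pays £673.20; OOP now £673.20.
Bill 2, £680: deductible met; 20% of £680 = £136. Owner pays £136; OOP now £809.20.
Bill 3, £253: deductible met; 20% of £253 = £50.60. Cost to owner: £50.60. OOP to date £859.80.
Bill 4, £1,674: 20% coinsurance on £1,674 = £334.80. Cost to owner: £334.80. OOP to date £1,194.60.

£334.80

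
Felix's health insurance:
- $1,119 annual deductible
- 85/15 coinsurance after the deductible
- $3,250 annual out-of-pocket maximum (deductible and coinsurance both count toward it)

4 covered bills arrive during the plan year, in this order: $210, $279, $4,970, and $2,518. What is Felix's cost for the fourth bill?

$377.70

Claim 1 ($210): all of it applies to the deductible. Cost to patient: $210. OOP to date $210.
Claim 2 ($279): fully absorbed by the deductible. Patient owes $279 (running OOP $489).
Claim 3 ($4,970): $630 finishes the deductible; $4,340 goes to coinsurance; patient's 15% is $651. Patient owes $1,281 (running OOP $1,770).
Claim 4 ($2,518): deductible met; 15% of $2,518 = $377.70. Patient owes $377.70 (running OOP $2,147.70).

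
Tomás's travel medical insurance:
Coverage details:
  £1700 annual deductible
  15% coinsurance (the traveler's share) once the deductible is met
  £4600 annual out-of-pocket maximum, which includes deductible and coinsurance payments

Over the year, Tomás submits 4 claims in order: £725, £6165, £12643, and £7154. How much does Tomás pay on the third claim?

#1 (£725): all of it applies to the deductible. Cost to traveler: £725. OOP to date £725.
#2 (£6165): £975 finishes the deductible; £5190 goes to coinsurance; coinsurance £5190 × 15% = £778.50. Cost to traveler: £1753.50. OOP to date £2478.50.
#3 (£12643): deductible met; 15% of £12643 = £1896.45. Traveler pays £1896.45; OOP now £4374.95.

£1896.45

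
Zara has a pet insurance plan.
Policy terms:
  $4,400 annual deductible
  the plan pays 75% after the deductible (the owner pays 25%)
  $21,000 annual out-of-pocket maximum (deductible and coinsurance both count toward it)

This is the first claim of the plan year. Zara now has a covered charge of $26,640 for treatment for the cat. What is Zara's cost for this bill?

$9,960

The full $4,400 deductible is still open; $4,400 of this bill applies to it.
After the $4,400 deductible portion, $26,640 − $4,400 = $22,240 is subject to coinsurance.
Coinsurance: $22,240 × 25% = $5,560.
That puts the owner's cost at $4,400 + $5,560 = $9,960 before any cap.
Total out-of-pocket so far would be $0 + $9,960 = $9,960, below the $21,000 cap — no reduction.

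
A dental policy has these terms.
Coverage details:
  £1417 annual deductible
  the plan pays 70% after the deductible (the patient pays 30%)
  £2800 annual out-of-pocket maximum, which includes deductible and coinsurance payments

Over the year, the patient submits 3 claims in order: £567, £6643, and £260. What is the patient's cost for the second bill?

£2233

Bill 1, £567: entire amount goes to the deductible. Patient pays £567; OOP now £567.
Bill 2, £6643: deductible takes £850, £5793 remains; coinsurance £5793 × 30% = £1737.90. Together that's £850 + £1737.90 = £2587.90. Adding that to £567 gives £3154.90, past the £2800 cap; patient pays only £2800 − £567 = £2233.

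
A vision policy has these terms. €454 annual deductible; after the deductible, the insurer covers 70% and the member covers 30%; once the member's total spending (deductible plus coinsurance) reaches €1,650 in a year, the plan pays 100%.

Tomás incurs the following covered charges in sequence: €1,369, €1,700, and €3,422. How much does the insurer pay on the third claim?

Bill 1, €1,369: €454 to deductible, leaving €915; coinsurance €915 × 30% = €274.50. Member pays €728.50; OOP now €728.50. Insurer: €1,369 − €728.50 = €640.50.
Bill 2, €1,700: deductible met; 30% of €1,700 = €510. Cost to member: €510. OOP to date €1,238.50. Plan pays €1,700 − €510 = €1,190.
Bill 3, €3,422: deductible already satisfied, so member's share is 30% × €3,422 = €1,026.60. That would push OOP to €2,265.10, over the €1,650 cap, so member pays €1,650 − €1,238.50 = €411.50. Plan pays €3,422 − €411.50 = €3,010.50.

€3,010.50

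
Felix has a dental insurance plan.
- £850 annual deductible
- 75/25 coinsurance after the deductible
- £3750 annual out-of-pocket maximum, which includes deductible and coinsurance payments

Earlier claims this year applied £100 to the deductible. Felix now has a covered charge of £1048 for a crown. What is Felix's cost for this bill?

£824.50

£100 of the £850 deductible is already met, leaving £750.
After the £750 deductible portion, £1048 − £750 = £298 is subject to coinsurance.
25% of £298 = £74.50 falls to the patient.
That puts the patient's cost at £750 + £74.50 = £824.50 before any cap.
Total out-of-pocket so far would be £100 + £824.50 = £924.50, below the £3750 cap — no reduction.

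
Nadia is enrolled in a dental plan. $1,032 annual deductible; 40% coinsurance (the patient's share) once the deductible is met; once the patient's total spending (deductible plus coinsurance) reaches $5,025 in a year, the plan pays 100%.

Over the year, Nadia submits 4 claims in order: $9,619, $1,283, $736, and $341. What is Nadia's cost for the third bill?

Claim 1 — $9,619: $1,032 to deductible, leaving $8,587; 40% of $8,587 = $3,434.80. Cost to patient: $4,466.80. OOP to date $4,466.80.
Claim 2 — $1,283: deductible already satisfied, so patient's share is 40% × $1,283 = $513.20. Patient pays $513.20; OOP now $4,980.
Claim 3 — $736: deductible met; 40% of $736 = $294.40. That would push OOP to $5,274.40, over the $5,025 cap, so patient pays $5,025 − $4,980 = $45.

$45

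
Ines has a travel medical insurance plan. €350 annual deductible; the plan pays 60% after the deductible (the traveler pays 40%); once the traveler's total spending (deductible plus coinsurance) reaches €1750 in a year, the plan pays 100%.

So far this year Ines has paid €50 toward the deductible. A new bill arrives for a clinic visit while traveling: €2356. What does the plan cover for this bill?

€1233.60

Deductible still to meet: €350 − €50 = €300.
That leaves €2356 − €300 = €2056 for coinsurance.
Coinsurance: €2056 × 40% = €822.40.
Traveler responsibility before any cap: €300 + €822.40 = €1122.40.
Cumulative spending €50 + €1122.40 = €1172.40 stays under the €1750 maximum.
The plan picks up €2356 − €1122.40 = €1233.60.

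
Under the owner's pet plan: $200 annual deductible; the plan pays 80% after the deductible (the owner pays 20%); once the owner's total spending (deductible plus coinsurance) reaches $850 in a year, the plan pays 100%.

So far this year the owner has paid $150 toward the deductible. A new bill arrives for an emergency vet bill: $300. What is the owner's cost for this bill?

Remaining deductible: $200 − $150 = $50.
After the $50 deductible portion, $300 − $50 = $250 is subject to coinsurance.
20% of $250 = $50 falls to the owner.
So the owner owes $50 + $50 = $100 before any cap.
Year-to-date out-of-pocket becomes $150 + $100 = $250, still under the $850 maximum, so no cap applies.

$100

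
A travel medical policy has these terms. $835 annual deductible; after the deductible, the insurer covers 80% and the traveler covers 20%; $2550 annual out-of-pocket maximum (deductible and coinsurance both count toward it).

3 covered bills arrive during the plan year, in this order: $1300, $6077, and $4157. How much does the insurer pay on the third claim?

Bill 1, $1300: $835 finishes the deductible; $465 goes to coinsurance; traveler's 20% is $93. Traveler owes $928 (running OOP $928). Insurer: $1300 − $928 = $372.
Bill 2, $6077: deductible already satisfied, so traveler's share is 20% × $6077 = $1215.40. Cost to traveler: $1215.40. OOP to date $2143.40. Plan pays $6077 − $1215.40 = $4861.60.
Bill 3, $4157: deductible already satisfied, so traveler's share is 20% × $4157 = $831.40. Adding that to $2143.40 gives $2974.80, past the $2550 cap; traveler pays only $2550 − $2143.40 = $406.60. Insurer: $4157 − $406.60 = $3750.40.

$3750.40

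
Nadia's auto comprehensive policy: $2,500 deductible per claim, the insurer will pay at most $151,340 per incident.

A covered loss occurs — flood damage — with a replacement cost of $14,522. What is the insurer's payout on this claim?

$12,022

Subtract the deductible: $14,522 − $2,500 = $12,022.
$12,022 is within the $151,340 limit, so the insurer pays $12,022.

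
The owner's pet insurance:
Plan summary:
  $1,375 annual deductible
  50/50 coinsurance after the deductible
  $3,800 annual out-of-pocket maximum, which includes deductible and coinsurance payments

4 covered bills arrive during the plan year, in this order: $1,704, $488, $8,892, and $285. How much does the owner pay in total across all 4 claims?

$3,800

#1 ($1,704): deductible takes $1,375, $329 remains; owner's 50% is $164.50. Owner pays $1,539.50; OOP now $1,539.50.
#2 ($488): deductible already satisfied, so owner's share is 50% × $488 = $244. Owner pays $244; OOP now $1,783.50.
#3 ($8,892): deductible already satisfied, so owner's share is 50% × $8,892 = $4,446. That would push OOP to $6,229.50, over the $3,800 cap, so owner pays $3,800 − $1,783.50 = $2,016.50.
#4 ($285): deductible already satisfied, so owner's share is 50% × $285 = $142.50. Adding that to $3,800 gives $3,942.50, past the $3,800 cap; owner pays only $3,800 − $3,800 = $0.
Total paid by the owner: $1,539.50 + $244 + $2,016.50 + $0 = $3,800.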